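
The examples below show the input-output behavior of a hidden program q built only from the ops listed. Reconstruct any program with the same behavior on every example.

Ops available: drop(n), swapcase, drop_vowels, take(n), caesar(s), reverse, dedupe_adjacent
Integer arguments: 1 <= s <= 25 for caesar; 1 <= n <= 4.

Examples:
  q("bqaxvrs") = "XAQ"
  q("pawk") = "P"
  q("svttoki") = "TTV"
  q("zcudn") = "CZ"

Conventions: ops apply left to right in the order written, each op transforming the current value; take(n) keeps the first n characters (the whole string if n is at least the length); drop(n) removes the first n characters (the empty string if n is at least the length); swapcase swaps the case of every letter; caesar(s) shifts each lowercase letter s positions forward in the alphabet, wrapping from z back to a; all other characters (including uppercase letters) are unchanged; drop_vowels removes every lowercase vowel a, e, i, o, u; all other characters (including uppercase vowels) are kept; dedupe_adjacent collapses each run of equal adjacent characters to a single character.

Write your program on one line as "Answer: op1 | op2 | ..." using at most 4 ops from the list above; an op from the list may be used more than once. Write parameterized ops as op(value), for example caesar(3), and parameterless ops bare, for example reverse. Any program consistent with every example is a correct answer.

swapcase | reverse | drop(3) | take(3)

Check, running the answer program on each example:
  "bqaxvrs" -> "BQAXVRS" -> "SRVXAQB" -> "XAQB" -> "XAQ"
  "pawk" -> "PAWK" -> "KWAP" -> "P" -> "P"
  "svttoki" -> "SVTTOKI" -> "IKOTTVS" -> "TTVS" -> "TTV"
  "zcudn" -> "ZCUDN" -> "NDUCZ" -> "CZ" -> "CZ"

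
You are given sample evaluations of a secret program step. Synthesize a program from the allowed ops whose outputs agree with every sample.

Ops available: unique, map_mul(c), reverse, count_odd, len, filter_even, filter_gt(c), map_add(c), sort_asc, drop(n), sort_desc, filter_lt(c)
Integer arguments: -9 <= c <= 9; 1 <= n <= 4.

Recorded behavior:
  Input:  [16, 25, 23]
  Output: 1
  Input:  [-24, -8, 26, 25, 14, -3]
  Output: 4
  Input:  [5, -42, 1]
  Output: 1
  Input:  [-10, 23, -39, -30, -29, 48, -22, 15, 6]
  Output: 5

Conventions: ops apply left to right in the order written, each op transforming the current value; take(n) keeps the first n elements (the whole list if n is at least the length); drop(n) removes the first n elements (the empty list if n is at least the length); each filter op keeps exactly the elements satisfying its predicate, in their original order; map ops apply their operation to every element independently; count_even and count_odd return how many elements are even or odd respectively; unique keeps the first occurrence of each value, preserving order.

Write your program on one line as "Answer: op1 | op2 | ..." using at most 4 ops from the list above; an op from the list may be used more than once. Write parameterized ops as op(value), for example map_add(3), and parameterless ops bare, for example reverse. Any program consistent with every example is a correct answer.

filter_even | map_add(1) | sort_desc | count_odd

Check, running the answer program on each example:
  [16, 25, 23] -> [16] -> [17] -> [17] -> 1
  [-24, -8, 26, 25, 14, -3] -> [-24, -8, 26, 14] -> [-23, -7, 27, 15] -> [27, 15, -7, -23] -> 4
  [5, -42, 1] -> [-42] -> [-41] -> [-41] -> 1
  [-10, 23, -39, -30, -29, 48, -22, 15, 6] -> [-10, -30, 48, -22, 6] -> [-9, -29, 49, -21, 7] -> [49, 7, -9, -21, -29] -> 5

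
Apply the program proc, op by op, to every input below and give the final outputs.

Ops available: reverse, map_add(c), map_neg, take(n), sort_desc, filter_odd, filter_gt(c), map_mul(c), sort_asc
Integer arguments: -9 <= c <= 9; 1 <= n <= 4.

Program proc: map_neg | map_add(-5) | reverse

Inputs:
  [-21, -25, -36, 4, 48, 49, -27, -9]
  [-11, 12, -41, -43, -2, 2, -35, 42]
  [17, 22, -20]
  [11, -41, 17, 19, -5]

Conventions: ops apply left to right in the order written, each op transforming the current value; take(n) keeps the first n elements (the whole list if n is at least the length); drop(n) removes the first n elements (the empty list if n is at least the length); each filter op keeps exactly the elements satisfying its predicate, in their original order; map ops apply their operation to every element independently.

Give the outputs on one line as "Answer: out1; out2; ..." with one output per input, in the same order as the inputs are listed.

[4, 22, -54, -53, -9, 31, 20, 16]; [-47, 30, -7, -3, 38, 36, -17, 6]; [15, -27, -22]; [0, -24, -22, 36, -16]

Execution, op by op:
  [-21, -25, -36, 4, 48, 49, -27, -9] -> [21, 25, 36, -4, -48, -49, 27, 9] -> [16, 20, 31, -9, -53, -54, 22, 4] -> [4, 22, -54, -53, -9, 31, 20, 16]
  [-11, 12, -41, -43, -2, 2, -35, 42] -> [11, -12, 41, 43, 2, -2, 35, -42] -> [6, -17, 36, 38, -3, -7, 30, -47] -> [-47, 30, -7, -3, 38, 36, -17, 6]
  [17, 22, -20] -> [-17, -22, 20] -> [-22, -27, 15] -> [15, -27, -22]
  [11, -41, 17, 19, -5] -> [-11, 41, -17, -19, 5] -> [-16, 36, -22, -24, 0] -> [0, -24, -22, 36, -16]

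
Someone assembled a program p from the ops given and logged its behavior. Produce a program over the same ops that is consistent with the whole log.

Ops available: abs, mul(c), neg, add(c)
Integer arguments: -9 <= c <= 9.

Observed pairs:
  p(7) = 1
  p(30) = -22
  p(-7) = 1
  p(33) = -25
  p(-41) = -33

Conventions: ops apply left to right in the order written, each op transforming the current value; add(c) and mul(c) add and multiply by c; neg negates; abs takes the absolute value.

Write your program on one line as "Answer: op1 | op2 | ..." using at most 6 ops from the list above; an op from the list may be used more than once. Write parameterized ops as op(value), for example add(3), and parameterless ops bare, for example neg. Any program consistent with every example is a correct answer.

abs | neg | add(-5) | add(-4) | add(8) | add(9)

Check, running the answer program on each example:
  7 -> 7 -> -7 -> -12 -> -16 -> -8 -> 1
  30 -> 30 -> -30 -> -35 -> -39 -> -31 -> -22
  -7 -> 7 -> -7 -> -12 -> -16 -> -8 -> 1
  33 -> 33 -> -33 -> -38 -> -42 -> -34 -> -25
  -41 -> 41 -> -41 -> -46 -> -50 -> -42 -> -33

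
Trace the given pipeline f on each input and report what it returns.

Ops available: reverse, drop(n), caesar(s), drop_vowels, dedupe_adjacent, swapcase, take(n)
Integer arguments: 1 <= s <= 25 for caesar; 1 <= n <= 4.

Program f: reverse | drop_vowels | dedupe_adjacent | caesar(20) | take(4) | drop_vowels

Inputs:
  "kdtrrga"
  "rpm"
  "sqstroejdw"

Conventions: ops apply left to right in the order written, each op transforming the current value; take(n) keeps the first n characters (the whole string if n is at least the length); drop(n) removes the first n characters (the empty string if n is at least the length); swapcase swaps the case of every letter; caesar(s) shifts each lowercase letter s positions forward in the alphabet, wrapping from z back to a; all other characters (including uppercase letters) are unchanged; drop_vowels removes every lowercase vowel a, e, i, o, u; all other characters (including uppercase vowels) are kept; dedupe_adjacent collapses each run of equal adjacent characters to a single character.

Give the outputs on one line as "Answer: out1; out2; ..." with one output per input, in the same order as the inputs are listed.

"lnx"; "gjl"; "qxdl"

Execution, op by op:
  "kdtrrga" -> "agrrtdk" -> "grrtdk" -> "grtdk" -> "alnxe" -> "alnx" -> "lnx"
  "rpm" -> "mpr" -> "mpr" -> "mpr" -> "gjl" -> "gjl" -> "gjl"
  "sqstroejdw" -> "wdjeortsqs" -> "wdjrtsqs" -> "wdjrtsqs" -> "qxdlnmkm" -> "qxdl" -> "qxdl"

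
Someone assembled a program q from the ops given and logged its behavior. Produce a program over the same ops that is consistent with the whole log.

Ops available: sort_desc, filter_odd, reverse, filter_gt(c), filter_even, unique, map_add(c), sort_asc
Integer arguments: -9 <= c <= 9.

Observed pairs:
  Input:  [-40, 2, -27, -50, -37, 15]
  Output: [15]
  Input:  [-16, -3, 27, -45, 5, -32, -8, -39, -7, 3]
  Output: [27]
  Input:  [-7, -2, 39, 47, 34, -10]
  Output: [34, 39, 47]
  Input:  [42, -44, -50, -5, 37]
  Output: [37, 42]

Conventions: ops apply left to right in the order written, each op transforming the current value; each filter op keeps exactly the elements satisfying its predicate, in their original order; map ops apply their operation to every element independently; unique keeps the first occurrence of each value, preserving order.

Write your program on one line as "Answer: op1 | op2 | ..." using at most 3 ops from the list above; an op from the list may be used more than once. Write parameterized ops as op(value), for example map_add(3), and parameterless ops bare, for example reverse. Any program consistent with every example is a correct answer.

filter_gt(5) | sort_asc

Check, running the answer program on each example:
  [-40, 2, -27, -50, -37, 15] -> [15] -> [15]
  [-16, -3, 27, -45, 5, -32, -8, -39, -7, 3] -> [27] -> [27]
  [-7, -2, 39, 47, 34, -10] -> [39, 47, 34] -> [34, 39, 47]
  [42, -44, -50, -5, 37] -> [42, 37] -> [37, 42]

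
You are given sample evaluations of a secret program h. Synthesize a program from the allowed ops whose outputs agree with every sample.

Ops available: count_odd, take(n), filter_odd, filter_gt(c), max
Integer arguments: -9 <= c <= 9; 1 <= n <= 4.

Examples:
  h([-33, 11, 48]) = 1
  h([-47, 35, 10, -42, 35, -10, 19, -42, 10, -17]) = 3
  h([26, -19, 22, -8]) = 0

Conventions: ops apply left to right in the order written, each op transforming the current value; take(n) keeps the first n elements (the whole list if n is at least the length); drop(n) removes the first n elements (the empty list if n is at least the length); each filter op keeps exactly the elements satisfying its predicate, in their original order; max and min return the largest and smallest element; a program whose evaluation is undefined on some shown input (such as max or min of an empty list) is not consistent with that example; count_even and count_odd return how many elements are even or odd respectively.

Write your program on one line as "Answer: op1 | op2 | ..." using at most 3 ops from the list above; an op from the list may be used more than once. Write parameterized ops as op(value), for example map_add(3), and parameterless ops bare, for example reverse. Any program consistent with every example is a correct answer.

filter_odd | filter_gt(-6) | count_odd

Check, running the answer program on each example:
  [-33, 11, 48] -> [-33, 11] -> [11] -> 1
  [-47, 35, 10, -42, 35, -10, 19, -42, 10, -17] -> [-47, 35, 35, 19, -17] -> [35, 35, 19] -> 3
  [26, -19, 22, -8] -> [-19] -> [] -> 0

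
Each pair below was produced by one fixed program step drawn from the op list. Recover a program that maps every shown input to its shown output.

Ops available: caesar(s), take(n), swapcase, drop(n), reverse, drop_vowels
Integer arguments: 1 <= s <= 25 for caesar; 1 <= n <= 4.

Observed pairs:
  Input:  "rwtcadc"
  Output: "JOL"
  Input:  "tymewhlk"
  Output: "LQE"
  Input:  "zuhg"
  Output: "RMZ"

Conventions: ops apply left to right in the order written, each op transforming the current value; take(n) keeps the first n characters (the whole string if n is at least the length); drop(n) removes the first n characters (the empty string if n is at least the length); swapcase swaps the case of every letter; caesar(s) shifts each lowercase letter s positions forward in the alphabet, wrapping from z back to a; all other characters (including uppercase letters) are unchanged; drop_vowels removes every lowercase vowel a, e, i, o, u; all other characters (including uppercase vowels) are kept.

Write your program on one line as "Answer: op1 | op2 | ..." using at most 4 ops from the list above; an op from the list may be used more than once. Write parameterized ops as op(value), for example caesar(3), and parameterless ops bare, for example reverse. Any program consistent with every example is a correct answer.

take(3) | caesar(18) | swapcase

Check, running the answer program on each example:
  "rwtcadc" -> "rwt" -> "jol" -> "JOL"
  "tymewhlk" -> "tym" -> "lqe" -> "LQE"
  "zuhg" -> "zuh" -> "rmz" -> "RMZ"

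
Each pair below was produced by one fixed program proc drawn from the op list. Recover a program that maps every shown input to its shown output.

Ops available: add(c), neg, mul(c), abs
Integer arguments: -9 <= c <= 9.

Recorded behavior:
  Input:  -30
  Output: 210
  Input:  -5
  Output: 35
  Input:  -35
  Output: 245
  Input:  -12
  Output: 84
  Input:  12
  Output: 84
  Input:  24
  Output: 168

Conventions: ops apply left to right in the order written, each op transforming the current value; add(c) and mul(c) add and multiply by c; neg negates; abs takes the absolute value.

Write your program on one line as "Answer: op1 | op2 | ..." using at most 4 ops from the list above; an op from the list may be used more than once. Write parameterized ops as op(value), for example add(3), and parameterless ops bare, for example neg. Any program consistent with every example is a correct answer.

neg | abs | mul(7)

Check, running the answer program on each example:
  -30 -> 30 -> 30 -> 210
  -5 -> 5 -> 5 -> 35
  -35 -> 35 -> 35 -> 245
  -12 -> 12 -> 12 -> 84
  12 -> -12 -> 12 -> 84
  24 -> -24 -> 24 -> 168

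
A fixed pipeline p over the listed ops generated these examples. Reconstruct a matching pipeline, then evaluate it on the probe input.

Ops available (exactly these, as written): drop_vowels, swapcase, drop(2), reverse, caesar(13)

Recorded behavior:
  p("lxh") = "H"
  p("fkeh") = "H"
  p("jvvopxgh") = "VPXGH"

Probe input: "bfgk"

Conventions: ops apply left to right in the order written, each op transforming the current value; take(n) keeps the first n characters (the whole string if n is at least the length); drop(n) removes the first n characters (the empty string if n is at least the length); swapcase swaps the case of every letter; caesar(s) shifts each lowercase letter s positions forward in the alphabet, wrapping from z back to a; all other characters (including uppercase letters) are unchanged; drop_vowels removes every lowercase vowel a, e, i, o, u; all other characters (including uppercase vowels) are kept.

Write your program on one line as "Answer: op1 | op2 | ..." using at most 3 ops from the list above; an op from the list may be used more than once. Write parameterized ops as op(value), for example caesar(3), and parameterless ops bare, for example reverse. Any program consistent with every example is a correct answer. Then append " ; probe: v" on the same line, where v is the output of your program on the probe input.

drop_vowels | swapcase | drop(2) ; probe: "GK"

Check, running the answer program on each example:
  "lxh" -> "lxh" -> "LXH" -> "H"
  "fkeh" -> "fkh" -> "FKH" -> "H"
  "jvvopxgh" -> "jvvpxgh" -> "JVVPXGH" -> "VPXGH"
  probe: "bfgk" -> "bfgk" -> "BFGK" -> "GK"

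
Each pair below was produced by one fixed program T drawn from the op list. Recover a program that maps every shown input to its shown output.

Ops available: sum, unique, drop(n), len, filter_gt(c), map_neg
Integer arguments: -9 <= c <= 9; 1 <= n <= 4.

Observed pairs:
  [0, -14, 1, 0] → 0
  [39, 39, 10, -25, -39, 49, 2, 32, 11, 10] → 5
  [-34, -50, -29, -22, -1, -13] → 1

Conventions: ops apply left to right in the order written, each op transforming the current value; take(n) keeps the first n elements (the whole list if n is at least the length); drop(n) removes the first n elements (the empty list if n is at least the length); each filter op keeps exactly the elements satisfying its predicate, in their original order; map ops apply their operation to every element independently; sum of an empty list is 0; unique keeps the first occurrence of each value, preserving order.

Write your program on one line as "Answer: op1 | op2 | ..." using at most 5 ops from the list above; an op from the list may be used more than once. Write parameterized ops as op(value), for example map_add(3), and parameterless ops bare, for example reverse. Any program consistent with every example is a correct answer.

drop(1) | map_neg | drop(4) | map_neg | len

Check, running the answer program on each example:
  [0, -14, 1, 0] -> [-14, 1, 0] -> [14, -1, 0] -> [] -> [] -> 0
  [39, 39, 10, -25, -39, 49, 2, 32, 11, 10] -> [39, 10, -25, -39, 49, 2, 32, 11, 10] -> [-39, -10, 25, 39, -49, -2, -32, -11, -10] -> [-49, -2, -32, -11, -10] -> [49, 2, 32, 11, 10] -> 5
  [-34, -50, -29, -22, -1, -13] -> [-50, -29, -22, -1, -13] -> [50, 29, 22, 1, 13] -> [13] -> [-13] -> 1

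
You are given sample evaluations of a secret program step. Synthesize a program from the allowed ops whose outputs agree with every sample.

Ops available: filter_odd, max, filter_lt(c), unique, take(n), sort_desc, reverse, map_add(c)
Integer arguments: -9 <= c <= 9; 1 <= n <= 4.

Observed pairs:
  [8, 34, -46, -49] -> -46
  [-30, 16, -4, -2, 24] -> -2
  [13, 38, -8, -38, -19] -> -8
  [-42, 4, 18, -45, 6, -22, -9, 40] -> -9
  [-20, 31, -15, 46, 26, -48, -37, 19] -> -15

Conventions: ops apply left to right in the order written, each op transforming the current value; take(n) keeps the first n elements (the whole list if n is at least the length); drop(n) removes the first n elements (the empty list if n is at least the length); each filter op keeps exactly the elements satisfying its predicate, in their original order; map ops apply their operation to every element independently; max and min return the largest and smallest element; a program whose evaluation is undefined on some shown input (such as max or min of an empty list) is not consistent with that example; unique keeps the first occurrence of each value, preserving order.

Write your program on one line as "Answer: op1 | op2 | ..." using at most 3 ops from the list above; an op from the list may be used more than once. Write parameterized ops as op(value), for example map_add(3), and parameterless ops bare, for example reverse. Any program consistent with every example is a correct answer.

filter_lt(2) | max

Check, running the answer program on each example:
  [8, 34, -46, -49] -> [-46, -49] -> -46
  [-30, 16, -4, -2, 24] -> [-30, -4, -2] -> -2
  [13, 38, -8, -38, -19] -> [-8, -38, -19] -> -8
  [-42, 4, 18, -45, 6, -22, -9, 40] -> [-42, -45, -22, -9] -> -9
  [-20, 31, -15, 46, 26, -48, -37, 19] -> [-20, -15, -48, -37] -> -15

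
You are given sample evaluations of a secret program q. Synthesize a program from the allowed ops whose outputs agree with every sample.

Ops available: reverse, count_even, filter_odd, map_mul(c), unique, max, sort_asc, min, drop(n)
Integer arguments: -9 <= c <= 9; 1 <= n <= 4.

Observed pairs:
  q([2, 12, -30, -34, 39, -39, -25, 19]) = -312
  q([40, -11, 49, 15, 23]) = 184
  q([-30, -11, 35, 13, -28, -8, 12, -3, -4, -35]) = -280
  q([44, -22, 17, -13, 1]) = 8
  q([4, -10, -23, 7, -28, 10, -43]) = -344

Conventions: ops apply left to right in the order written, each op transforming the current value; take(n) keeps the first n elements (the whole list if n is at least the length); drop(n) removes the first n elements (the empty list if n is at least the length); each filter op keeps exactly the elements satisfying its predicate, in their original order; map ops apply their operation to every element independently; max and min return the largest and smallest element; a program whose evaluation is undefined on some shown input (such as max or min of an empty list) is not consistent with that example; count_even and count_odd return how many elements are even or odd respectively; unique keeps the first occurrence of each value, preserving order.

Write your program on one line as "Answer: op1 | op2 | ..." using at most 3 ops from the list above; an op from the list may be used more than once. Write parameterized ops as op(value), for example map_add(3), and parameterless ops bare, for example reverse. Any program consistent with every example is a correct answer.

map_mul(8) | drop(4) | min

Check, running the answer program on each example:
  [2, 12, -30, -34, 39, -39, -25, 19] -> [16, 96, -240, -272, 312, -312, -200, 152] -> [312, -312, -200, 152] -> -312
  [40, -11, 49, 15, 23] -> [320, -88, 392, 120, 184] -> [184] -> 184
  [-30, -11, 35, 13, -28, -8, 12, -3, -4, -35] -> [-240, -88, 280, 104, -224, -64, 96, -24, -32, -280] -> [-224, -64, 96, -24, -32, -280] -> -280
  [44, -22, 17, -13, 1] -> [352, -176, 136, -104, 8] -> [8] -> 8
  [4, -10, -23, 7, -28, 10, -43] -> [32, -80, -184, 56, -224, 80, -344] -> [-224, 80, -344] -> -344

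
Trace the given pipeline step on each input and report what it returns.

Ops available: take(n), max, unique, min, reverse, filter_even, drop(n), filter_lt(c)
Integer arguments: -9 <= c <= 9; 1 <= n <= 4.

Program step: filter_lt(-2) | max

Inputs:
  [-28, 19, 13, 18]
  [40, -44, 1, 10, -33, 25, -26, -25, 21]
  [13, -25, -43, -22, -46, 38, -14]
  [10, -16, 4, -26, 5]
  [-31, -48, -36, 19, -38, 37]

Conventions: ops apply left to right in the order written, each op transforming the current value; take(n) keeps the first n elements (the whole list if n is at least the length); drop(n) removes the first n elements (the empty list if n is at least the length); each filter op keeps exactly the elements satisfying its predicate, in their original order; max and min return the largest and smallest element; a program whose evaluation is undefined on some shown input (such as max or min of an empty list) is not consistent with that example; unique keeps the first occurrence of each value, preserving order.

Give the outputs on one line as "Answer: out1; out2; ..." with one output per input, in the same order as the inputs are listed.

-28; -25; -14; -16; -31

Execution, op by op:
  [-28, 19, 13, 18] -> [-28] -> -28
  [40, -44, 1, 10, -33, 25, -26, -25, 21] -> [-44, -33, -26, -25] -> -25
  [13, -25, -43, -22, -46, 38, -14] -> [-25, -43, -22, -46, -14] -> -14
  [10, -16, 4, -26, 5] -> [-16, -26] -> -16
  [-31, -48, -36, 19, -38, 37] -> [-31, -48, -36, -38] -> -31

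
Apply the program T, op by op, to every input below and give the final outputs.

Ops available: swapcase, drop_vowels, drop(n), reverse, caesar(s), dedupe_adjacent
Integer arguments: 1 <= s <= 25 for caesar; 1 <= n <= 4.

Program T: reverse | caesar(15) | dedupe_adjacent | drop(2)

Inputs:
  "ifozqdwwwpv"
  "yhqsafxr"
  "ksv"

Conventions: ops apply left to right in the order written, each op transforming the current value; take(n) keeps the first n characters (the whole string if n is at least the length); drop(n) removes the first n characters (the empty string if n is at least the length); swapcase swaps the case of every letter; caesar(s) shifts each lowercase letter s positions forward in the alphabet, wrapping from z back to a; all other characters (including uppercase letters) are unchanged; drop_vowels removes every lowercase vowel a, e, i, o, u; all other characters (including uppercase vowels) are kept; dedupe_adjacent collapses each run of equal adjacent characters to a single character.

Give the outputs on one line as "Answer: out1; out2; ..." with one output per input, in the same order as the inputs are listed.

"lsfodux"; "uphfwn"; "z"

Execution, op by op:
  "ifozqdwwwpv" -> "vpwwwdqzofi" -> "kelllsfodux" -> "kelsfodux" -> "lsfodux"
  "yhqsafxr" -> "rxfasqhy" -> "gmuphfwn" -> "gmuphfwn" -> "uphfwn"
  "ksv" -> "vsk" -> "khz" -> "khz" -> "z"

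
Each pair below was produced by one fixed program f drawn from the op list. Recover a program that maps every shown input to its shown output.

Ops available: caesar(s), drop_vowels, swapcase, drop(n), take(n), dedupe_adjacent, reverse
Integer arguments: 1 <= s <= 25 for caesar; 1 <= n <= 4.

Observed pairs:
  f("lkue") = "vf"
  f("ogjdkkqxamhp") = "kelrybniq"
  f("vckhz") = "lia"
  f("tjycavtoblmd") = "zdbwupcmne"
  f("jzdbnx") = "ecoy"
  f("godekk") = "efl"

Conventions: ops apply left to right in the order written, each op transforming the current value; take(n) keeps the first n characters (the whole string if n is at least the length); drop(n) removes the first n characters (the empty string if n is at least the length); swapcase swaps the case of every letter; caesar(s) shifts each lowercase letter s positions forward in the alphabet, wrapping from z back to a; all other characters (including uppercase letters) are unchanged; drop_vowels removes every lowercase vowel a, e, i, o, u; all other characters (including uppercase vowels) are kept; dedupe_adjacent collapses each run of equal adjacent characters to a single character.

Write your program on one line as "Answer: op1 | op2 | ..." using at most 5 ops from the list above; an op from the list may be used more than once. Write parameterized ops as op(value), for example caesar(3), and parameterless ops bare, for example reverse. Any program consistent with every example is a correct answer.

caesar(15) | dedupe_adjacent | caesar(12) | drop(2)

Check, running the answer program on each example:
  "lkue" -> "azjt" -> "azjt" -> "mlvf" -> "vf"
  "ogjdkkqxamhp" -> "dvyszzfmpbwe" -> "dvyszfmpbwe" -> "phkelrybniq" -> "kelrybniq"
  "vckhz" -> "krzwo" -> "krzwo" -> "wdlia" -> "lia"
  "tjycavtoblmd" -> "iynrpkidqabs" -> "iynrpkidqabs" -> "ukzdbwupcmne" -> "zdbwupcmne"
  "jzdbnx" -> "yosqcm" -> "yosqcm" -> "kaecoy" -> "ecoy"
  "godekk" -> "vdstzz" -> "vdstz" -> "hpefl" -> "efl"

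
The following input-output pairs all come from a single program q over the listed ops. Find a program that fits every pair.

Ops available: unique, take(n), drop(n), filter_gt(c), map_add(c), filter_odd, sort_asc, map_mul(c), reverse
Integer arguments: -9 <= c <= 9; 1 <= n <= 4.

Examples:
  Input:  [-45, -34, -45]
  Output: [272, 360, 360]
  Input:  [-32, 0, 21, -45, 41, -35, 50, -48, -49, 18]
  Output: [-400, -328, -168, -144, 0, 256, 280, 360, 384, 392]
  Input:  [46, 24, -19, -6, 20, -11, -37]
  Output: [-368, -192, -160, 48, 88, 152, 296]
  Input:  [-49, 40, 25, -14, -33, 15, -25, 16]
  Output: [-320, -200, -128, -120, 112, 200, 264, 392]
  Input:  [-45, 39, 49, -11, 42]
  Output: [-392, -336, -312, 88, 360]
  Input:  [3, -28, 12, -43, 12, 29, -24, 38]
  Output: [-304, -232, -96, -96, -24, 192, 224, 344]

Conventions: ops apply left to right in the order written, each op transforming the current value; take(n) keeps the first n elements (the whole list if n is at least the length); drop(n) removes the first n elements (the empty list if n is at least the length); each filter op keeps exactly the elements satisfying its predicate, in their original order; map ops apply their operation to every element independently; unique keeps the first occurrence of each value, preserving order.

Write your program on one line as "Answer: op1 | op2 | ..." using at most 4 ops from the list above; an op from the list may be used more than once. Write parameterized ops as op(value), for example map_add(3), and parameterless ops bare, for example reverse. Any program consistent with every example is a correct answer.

sort_asc | map_mul(-8) | reverse

Check, running the answer program on each example:
  [-45, -34, -45] -> [-45, -45, -34] -> [360, 360, 272] -> [272, 360, 360]
  [-32, 0, 21, -45, 41, -35, 50, -48, -49, 18] -> [-49, -48, -45, -35, -32, 0, 18, 21, 41, 50] -> [392, 384, 360, 280, 256, 0, -144, -168, -328, -400] -> [-400, -328, -168, -144, 0, 256, 280, 360, 384, 392]
  [46, 24, -19, -6, 20, -11, -37] -> [-37, -19, -11, -6, 20, 24, 46] -> [296, 152, 88, 48, -160, -192, -368] -> [-368, -192, -160, 48, 88, 152, 296]
  [-49, 40, 25, -14, -33, 15, -25, 16] -> [-49, -33, -25, -14, 15, 16, 25, 40] -> [392, 264, 200, 112, -120, -128, -200, -320] -> [-320, -200, -128, -120, 112, 200, 264, 392]
  [-45, 39, 49, -11, 42] -> [-45, -11, 39, 42, 49] -> [360, 88, -312, -336, -392] -> [-392, -336, -312, 88, 360]
  [3, -28, 12, -43, 12, 29, -24, 38] -> [-43, -28, -24, 3, 12, 12, 29, 38] -> [344, 224, 192, -24, -96, -96, -232, -304] -> [-304, -232, -96, -96, -24, 192, 224, 344]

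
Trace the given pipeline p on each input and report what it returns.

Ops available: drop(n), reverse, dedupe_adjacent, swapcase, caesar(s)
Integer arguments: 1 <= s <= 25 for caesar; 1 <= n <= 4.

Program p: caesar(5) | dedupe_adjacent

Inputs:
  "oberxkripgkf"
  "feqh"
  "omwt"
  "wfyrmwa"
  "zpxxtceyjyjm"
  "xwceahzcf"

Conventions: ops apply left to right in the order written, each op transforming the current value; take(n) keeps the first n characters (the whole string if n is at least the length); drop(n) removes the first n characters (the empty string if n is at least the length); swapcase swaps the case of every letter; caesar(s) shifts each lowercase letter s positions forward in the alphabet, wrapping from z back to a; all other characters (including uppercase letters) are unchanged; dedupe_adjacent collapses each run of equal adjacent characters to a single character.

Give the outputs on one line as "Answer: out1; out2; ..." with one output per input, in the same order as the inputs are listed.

Execution, op by op:
  "oberxkripgkf" -> "tgjwcpwnulpk" -> "tgjwcpwnulpk"
  "feqh" -> "kjvm" -> "kjvm"
  "omwt" -> "trby" -> "trby"
  "wfyrmwa" -> "bkdwrbf" -> "bkdwrbf"
  "zpxxtceyjyjm" -> "euccyhjdodor" -> "eucyhjdodor"
  "xwceahzcf" -> "cbhjfmehk" -> "cbhjfmehk"

"tgjwcpwnulpk"; "kjvm"; "trby"; "bkdwrbf"; "eucyhjdodor"; "cbhjfmehk"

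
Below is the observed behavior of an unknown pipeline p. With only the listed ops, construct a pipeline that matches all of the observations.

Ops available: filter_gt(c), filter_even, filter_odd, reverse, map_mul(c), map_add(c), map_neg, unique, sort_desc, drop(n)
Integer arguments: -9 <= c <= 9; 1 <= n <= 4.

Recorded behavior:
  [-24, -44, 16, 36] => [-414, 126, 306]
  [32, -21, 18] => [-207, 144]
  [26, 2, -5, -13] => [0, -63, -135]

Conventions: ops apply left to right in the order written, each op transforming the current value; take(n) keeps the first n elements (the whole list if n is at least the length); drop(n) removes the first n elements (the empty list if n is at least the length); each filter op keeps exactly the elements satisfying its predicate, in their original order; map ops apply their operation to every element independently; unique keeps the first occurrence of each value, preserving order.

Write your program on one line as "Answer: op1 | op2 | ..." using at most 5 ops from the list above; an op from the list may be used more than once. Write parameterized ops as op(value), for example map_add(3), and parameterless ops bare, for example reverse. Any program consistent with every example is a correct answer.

map_neg | map_add(2) | map_mul(-9) | drop(1)

Check, running the answer program on each example:
  [-24, -44, 16, 36] -> [24, 44, -16, -36] -> [26, 46, -14, -34] -> [-234, -414, 126, 306] -> [-414, 126, 306]
  [32, -21, 18] -> [-32, 21, -18] -> [-30, 23, -16] -> [270, -207, 144] -> [-207, 144]
  [26, 2, -5, -13] -> [-26, -2, 5, 13] -> [-24, 0, 7, 15] -> [216, 0, -63, -135] -> [0, -63, -135]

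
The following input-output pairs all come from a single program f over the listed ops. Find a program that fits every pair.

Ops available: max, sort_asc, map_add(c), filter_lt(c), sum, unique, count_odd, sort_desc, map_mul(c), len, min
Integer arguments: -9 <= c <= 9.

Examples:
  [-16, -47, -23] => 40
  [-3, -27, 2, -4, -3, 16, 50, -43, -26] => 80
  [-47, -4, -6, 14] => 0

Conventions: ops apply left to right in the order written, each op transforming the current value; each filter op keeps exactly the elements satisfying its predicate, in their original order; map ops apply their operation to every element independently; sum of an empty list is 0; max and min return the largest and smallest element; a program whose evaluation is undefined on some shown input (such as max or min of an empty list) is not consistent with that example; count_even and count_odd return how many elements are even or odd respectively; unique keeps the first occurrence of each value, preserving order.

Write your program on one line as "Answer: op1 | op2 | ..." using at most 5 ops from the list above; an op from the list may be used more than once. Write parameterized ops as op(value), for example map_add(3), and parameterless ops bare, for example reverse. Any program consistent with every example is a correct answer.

unique | map_add(6) | filter_lt(2) | map_mul(-4) | min

Check, running the answer program on each example:
  [-16, -47, -23] -> [-16, -47, -23] -> [-10, -41, -17] -> [-10, -41, -17] -> [40, 164, 68] -> 40
  [-3, -27, 2, -4, -3, 16, 50, -43, -26] -> [-3, -27, 2, -4, 16, 50, -43, -26] -> [3, -21, 8, 2, 22, 56, -37, -20] -> [-21, -37, -20] -> [84, 148, 80] -> 80
  [-47, -4, -6, 14] -> [-47, -4, -6, 14] -> [-41, 2, 0, 20] -> [-41, 0] -> [164, 0] -> 0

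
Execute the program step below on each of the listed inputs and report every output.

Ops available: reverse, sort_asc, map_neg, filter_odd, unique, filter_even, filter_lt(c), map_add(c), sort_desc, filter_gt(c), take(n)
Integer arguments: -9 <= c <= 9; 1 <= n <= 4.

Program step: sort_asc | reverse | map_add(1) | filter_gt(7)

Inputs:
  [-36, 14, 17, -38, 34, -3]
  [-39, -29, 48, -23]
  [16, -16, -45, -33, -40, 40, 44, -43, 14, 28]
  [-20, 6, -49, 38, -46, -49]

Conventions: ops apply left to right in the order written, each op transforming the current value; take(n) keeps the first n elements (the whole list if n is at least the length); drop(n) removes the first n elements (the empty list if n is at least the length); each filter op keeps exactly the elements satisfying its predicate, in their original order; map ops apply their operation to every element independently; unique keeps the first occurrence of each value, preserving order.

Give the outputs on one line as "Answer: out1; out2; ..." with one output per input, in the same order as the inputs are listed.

Execution, op by op:
  [-36, 14, 17, -38, 34, -3] -> [-38, -36, -3, 14, 17, 34] -> [34, 17, 14, -3, -36, -38] -> [35, 18, 15, -2, -35, -37] -> [35, 18, 15]
  [-39, -29, 48, -23] -> [-39, -29, -23, 48] -> [48, -23, -29, -39] -> [49, -22, -28, -38] -> [49]
  [16, -16, -45, -33, -40, 40, 44, -43, 14, 28] -> [-45, -43, -40, -33, -16, 14, 16, 28, 40, 44] -> [44, 40, 28, 16, 14, -16, -33, -40, -43, -45] -> [45, 41, 29, 17, 15, -15, -32, -39, -42, -44] -> [45, 41, 29, 17, 15]
  [-20, 6, -49, 38, -46, -49] -> [-49, -49, -46, -20, 6, 38] -> [38, 6, -20, -46, -49, -49] -> [39, 7, -19, -45, -48, -48] -> [39]

[35, 18, 15]; [49]; [45, 41, 29, 17, 15]; [39]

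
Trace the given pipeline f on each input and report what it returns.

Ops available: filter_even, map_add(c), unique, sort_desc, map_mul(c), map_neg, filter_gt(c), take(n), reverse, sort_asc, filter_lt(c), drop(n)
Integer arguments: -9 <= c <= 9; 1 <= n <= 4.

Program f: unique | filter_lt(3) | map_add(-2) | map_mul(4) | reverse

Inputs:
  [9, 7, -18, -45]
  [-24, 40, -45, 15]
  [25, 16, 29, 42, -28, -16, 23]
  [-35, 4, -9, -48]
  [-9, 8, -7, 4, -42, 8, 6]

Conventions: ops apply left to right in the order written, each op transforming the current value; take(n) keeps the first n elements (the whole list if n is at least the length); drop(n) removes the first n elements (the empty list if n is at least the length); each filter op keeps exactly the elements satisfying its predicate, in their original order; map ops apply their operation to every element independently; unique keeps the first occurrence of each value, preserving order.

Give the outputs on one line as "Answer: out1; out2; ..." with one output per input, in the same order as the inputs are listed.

[-188, -80]; [-188, -104]; [-72, -120]; [-200, -44, -148]; [-176, -36, -44]

Execution, op by op:
  [9, 7, -18, -45] -> [9, 7, -18, -45] -> [-18, -45] -> [-20, -47] -> [-80, -188] -> [-188, -80]
  [-24, 40, -45, 15] -> [-24, 40, -45, 15] -> [-24, -45] -> [-26, -47] -> [-104, -188] -> [-188, -104]
  [25, 16, 29, 42, -28, -16, 23] -> [25, 16, 29, 42, -28, -16, 23] -> [-28, -16] -> [-30, -18] -> [-120, -72] -> [-72, -120]
  [-35, 4, -9, -48] -> [-35, 4, -9, -48] -> [-35, -9, -48] -> [-37, -11, -50] -> [-148, -44, -200] -> [-200, -44, -148]
  [-9, 8, -7, 4, -42, 8, 6] -> [-9, 8, -7, 4, -42, 6] -> [-9, -7, -42] -> [-11, -9, -44] -> [-44, -36, -176] -> [-176, -36, -44]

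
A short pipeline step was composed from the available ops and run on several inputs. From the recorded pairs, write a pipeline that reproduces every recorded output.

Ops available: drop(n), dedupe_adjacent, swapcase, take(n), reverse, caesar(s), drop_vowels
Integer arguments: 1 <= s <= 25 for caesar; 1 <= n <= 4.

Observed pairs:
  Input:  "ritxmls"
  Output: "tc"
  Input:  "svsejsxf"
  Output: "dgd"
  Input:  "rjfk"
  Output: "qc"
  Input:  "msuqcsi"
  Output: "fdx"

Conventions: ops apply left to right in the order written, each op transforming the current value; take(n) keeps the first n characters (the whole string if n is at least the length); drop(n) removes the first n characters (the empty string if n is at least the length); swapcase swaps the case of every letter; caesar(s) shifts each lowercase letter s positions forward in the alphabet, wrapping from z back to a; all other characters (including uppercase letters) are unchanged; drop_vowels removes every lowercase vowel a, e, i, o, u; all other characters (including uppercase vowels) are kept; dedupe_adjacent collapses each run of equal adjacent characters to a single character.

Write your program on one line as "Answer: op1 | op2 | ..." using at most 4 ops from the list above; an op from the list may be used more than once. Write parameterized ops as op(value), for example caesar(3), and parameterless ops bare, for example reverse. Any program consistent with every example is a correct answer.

caesar(11) | take(3) | drop_vowels | reverse

Check, running the answer program on each example:
  "ritxmls" -> "cteixwd" -> "cte" -> "ct" -> "tc"
  "svsejsxf" -> "dgdpudiq" -> "dgd" -> "dgd" -> "dgd"
  "rjfk" -> "cuqv" -> "cuq" -> "cq" -> "qc"
  "msuqcsi" -> "xdfbndt" -> "xdf" -> "xdf" -> "fdx"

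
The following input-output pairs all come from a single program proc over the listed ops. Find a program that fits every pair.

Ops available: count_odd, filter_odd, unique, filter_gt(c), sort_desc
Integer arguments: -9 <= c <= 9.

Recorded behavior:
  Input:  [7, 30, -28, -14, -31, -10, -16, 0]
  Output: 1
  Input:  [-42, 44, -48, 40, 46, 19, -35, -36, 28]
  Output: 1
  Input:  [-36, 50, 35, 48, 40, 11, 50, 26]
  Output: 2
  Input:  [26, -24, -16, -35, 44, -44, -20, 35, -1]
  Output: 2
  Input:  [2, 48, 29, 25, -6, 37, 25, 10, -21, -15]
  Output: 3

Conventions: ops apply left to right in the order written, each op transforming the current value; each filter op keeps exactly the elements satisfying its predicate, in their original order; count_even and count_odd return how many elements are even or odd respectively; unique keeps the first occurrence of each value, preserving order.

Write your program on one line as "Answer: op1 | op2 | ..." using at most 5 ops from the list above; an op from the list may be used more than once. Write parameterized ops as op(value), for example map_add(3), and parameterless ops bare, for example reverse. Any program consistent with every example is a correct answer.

sort_desc | filter_odd | filter_gt(-7) | unique | count_odd

Check, running the answer program on each example:
  [7, 30, -28, -14, -31, -10, -16, 0] -> [30, 7, 0, -10, -14, -16, -28, -31] -> [7, -31] -> [7] -> [7] -> 1
  [-42, 44, -48, 40, 46, 19, -35, -36, 28] -> [46, 44, 40, 28, 19, -35, -36, -42, -48] -> [19, -35] -> [19] -> [19] -> 1
  [-36, 50, 35, 48, 40, 11, 50, 26] -> [50, 50, 48, 40, 35, 26, 11, -36] -> [35, 11] -> [35, 11] -> [35, 11] -> 2
  [26, -24, -16, -35, 44, -44, -20, 35, -1] -> [44, 35, 26, -1, -16, -20, -24, -35, -44] -> [35, -1, -35] -> [35, -1] -> [35, -1] -> 2
  [2, 48, 29, 25, -6, 37, 25, 10, -21, -15] -> [48, 37, 29, 25, 25, 10, 2, -6, -15, -21] -> [37, 29, 25, 25, -15, -21] -> [37, 29, 25, 25] -> [37, 29, 25] -> 3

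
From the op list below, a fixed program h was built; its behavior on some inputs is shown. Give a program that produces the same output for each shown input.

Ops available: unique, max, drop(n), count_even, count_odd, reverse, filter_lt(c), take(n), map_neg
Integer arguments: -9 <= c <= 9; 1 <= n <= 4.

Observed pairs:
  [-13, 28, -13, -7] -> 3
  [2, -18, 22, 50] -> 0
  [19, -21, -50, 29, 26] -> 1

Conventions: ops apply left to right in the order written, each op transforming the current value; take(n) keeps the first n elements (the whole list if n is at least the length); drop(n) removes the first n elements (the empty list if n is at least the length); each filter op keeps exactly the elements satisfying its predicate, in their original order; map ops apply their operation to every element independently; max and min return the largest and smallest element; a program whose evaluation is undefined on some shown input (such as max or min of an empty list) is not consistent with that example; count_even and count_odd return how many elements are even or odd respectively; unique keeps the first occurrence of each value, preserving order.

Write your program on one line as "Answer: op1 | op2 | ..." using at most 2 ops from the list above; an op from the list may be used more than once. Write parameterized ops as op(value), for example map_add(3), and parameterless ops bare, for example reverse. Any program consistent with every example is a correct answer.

filter_lt(-4) | count_odd

Check, running the answer program on each example:
  [-13, 28, -13, -7] -> [-13, -13, -7] -> 3
  [2, -18, 22, 50] -> [-18] -> 0
  [19, -21, -50, 29, 26] -> [-21, -50] -> 1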